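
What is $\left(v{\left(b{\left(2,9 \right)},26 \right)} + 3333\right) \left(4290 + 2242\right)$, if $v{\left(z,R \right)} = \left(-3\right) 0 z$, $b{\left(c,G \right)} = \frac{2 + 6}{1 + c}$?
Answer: $21771156$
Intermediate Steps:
$b{\left(c,G \right)} = \frac{8}{1 + c}$
$v{\left(z,R \right)} = 0$ ($v{\left(z,R \right)} = 0 z = 0$)
$\left(v{\left(b{\left(2,9 \right)},26 \right)} + 3333\right) \left(4290 + 2242\right) = \left(0 + 3333\right) \left(4290 + 2242\right) = 3333 \cdot 6532 = 21771156$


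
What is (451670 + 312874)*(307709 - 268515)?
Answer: 29965537536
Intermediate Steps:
(451670 + 312874)*(307709 - 268515) = 764544*39194 = 29965537536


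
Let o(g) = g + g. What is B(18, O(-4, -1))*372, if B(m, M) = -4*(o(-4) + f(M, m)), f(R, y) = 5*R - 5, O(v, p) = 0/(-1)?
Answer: 19344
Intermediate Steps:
O(v, p) = 0 (O(v, p) = 0*(-1) = 0)
o(g) = 2*g
f(R, y) = -5 + 5*R
B(m, M) = 52 - 20*M (B(m, M) = -4*(2*(-4) + (-5 + 5*M)) = -4*(-8 + (-5 + 5*M)) = -4*(-13 + 5*M) = 52 - 20*M)
B(18, O(-4, -1))*372 = (52 - 20*0)*372 = (52 + 0)*372 = 52*372 = 19344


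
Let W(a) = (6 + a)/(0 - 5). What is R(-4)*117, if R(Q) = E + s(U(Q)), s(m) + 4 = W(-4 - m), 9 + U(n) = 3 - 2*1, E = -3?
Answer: -1053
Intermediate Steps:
U(n) = -8 (U(n) = -9 + (3 - 2*1) = -9 + (3 - 2) = -9 + 1 = -8)
W(a) = -6/5 - a/5 (W(a) = (6 + a)/(-5) = (6 + a)*(-⅕) = -6/5 - a/5)
s(m) = -22/5 + m/5 (s(m) = -4 + (-6/5 - (-4 - m)/5) = -4 + (-6/5 + (⅘ + m/5)) = -4 + (-⅖ + m/5) = -22/5 + m/5)
R(Q) = -9 (R(Q) = -3 + (-22/5 + (⅕)*(-8)) = -3 + (-22/5 - 8/5) = -3 - 6 = -9)
R(-4)*117 = -9*117 = -1053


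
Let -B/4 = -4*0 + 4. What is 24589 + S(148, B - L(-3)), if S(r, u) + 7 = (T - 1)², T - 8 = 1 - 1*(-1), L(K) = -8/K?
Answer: 24663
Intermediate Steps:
B = -16 (B = -4*(-4*0 + 4) = -4*(0 + 4) = -4*4 = -16)
T = 10 (T = 8 + (1 - 1*(-1)) = 8 + (1 + 1) = 8 + 2 = 10)
S(r, u) = 74 (S(r, u) = -7 + (10 - 1)² = -7 + 9² = -7 + 81 = 74)
24589 + S(148, B - L(-3)) = 24589 + 74 = 24663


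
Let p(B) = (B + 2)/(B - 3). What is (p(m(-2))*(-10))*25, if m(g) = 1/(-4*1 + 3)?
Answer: 125/2 ≈ 62.500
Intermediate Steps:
m(g) = -1 (m(g) = 1/(-4 + 3) = 1/(-1) = -1)
p(B) = (2 + B)/(-3 + B)
(p(m(-2))*(-10))*25 = (((2 - 1)/(-3 - 1))*(-10))*25 = ((1/(-4))*(-10))*25 = (-¼*1*(-10))*25 = -¼*(-10)*25 = (5/2)*25 = 125/2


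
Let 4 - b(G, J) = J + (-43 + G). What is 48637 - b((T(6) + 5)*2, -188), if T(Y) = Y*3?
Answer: 48448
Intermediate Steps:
T(Y) = 3*Y
b(G, J) = 47 - G - J (b(G, J) = 4 - (J + (-43 + G)) = 4 - (-43 + G + J) = 4 + (43 - G - J) = 47 - G - J)
48637 - b((T(6) + 5)*2, -188) = 48637 - (47 - (3*6 + 5)*2 - 1*(-188)) = 48637 - (47 - (18 + 5)*2 + 188) = 48637 - (47 - 23*2 + 188) = 48637 - (47 - 1*46 + 188) = 48637 - (47 - 46 + 188) = 48637 - 1*189 = 48637 - 189 = 48448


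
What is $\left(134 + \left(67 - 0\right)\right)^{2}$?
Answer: $40401$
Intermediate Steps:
$\left(134 + \left(67 - 0\right)\right)^{2} = \left(134 + \left(67 + 0\right)\right)^{2} = \left(134 + 67\right)^{2} = 201^{2} = 40401$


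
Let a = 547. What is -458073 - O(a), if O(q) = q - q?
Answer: -458073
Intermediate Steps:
O(q) = 0
-458073 - O(a) = -458073 - 1*0 = -458073 + 0 = -458073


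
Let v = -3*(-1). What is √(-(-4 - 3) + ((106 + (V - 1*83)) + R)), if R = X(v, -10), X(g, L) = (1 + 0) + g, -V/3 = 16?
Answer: I*√14 ≈ 3.7417*I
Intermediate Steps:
V = -48 (V = -3*16 = -48)
v = 3
X(g, L) = 1 + g
R = 4 (R = 1 + 3 = 4)
√(-(-4 - 3) + ((106 + (V - 1*83)) + R)) = √(-(-4 - 3) + ((106 + (-48 - 1*83)) + 4)) = √(-1*(-7) + ((106 + (-48 - 83)) + 4)) = √(7 + ((106 - 131) + 4)) = √(7 + (-25 + 4)) = √(7 - 21) = √(-14) = I*√14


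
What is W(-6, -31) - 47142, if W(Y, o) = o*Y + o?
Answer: -46987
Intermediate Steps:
W(Y, o) = o + Y*o (W(Y, o) = Y*o + o = o + Y*o)
W(-6, -31) - 47142 = -31*(1 - 6) - 47142 = -31*(-5) - 47142 = 155 - 47142 = -46987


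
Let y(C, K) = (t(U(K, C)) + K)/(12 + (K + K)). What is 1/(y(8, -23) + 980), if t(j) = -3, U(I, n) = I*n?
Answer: 17/16673 ≈ 0.0010196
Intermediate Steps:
y(C, K) = (-3 + K)/(12 + 2*K) (y(C, K) = (-3 + K)/(12 + (K + K)) = (-3 + K)/(12 + 2*K))
1/(y(8, -23) + 980) = 1/((-3 - 23)/(2*(6 - 23)) + 980) = 1/((½)*(-26)/(-17) + 980) = 1/((½)*(-1/17)*(-26) + 980) = 1/(13/17 + 980) = 1/(16673/17) = 17/16673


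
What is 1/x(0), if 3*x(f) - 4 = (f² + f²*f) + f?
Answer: ¾ ≈ 0.75000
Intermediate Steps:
x(f) = 4/3 + f/3 + f²/3 + f³/3 (x(f) = 4/3 + ((f² + f²*f) + f)/3 = 4/3 + ((f² + f³) + f)/3 = 4/3 + (f + f² + f³)/3 = 4/3 + (f/3 + f²/3 + f³/3) = 4/3 + f/3 + f²/3 + f³/3)
1/x(0) = 1/(4/3 + (⅓)*0 + (⅓)*0² + (⅓)*0³) = 1/(4/3 + 0 + (⅓)*0 + (⅓)*0) = 1/(4/3 + 0 + 0 + 0) = 1/(4/3) = ¾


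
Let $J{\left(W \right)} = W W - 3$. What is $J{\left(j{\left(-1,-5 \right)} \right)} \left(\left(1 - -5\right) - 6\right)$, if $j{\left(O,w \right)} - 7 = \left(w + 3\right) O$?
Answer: $0$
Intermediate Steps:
$j{\left(O,w \right)} = 7 + O \left(3 + w\right)$ ($j{\left(O,w \right)} = 7 + \left(w + 3\right) O = 7 + \left(3 + w\right) O = 7 + O \left(3 + w\right)$)
$J{\left(W \right)} = -3 + W^{2}$ ($J{\left(W \right)} = W^{2} - 3 = -3 + W^{2}$)
$J{\left(j{\left(-1,-5 \right)} \right)} \left(\left(1 - -5\right) - 6\right) = \left(-3 + \left(7 + 3 \left(-1\right) - -5\right)^{2}\right) \left(\left(1 - -5\right) - 6\right) = \left(-3 + \left(7 - 3 + 5\right)^{2}\right) \left(\left(1 + 5\right) - 6\right) = \left(-3 + 9^{2}\right) \left(6 - 6\right) = \left(-3 + 81\right) 0 = 78 \cdot 0 = 0$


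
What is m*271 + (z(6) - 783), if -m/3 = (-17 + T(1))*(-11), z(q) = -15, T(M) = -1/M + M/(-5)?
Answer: -817803/5 ≈ -1.6356e+5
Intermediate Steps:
T(M) = -1/M - M/5 (T(M) = -1/M + M*(-⅕) = -1/M - M/5)
m = -3003/5 (m = -3*(-17 + (-1/1 - ⅕*1))*(-11) = -3*(-17 + (-1*1 - ⅕))*(-11) = -3*(-17 + (-1 - ⅕))*(-11) = -3*(-17 - 6/5)*(-11) = -(-273)*(-11)/5 = -3*1001/5 = -3003/5 ≈ -600.60)
m*271 + (z(6) - 783) = -3003/5*271 + (-15 - 783) = -813813/5 - 798 = -817803/5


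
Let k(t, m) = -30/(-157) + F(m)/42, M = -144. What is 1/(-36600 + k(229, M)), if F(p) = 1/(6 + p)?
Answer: -909972/33304801477 ≈ -2.7323e-5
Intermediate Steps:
k(t, m) = 30/157 + 1/(42*(6 + m)) (k(t, m) = -30/(-157) + 1/((6 + m)*42) = -30*(-1/157) + (1/42)/(6 + m) = 30/157 + 1/(42*(6 + m)))
1/(-36600 + k(229, M)) = 1/(-36600 + (7717 + 1260*(-144))/(6594*(6 - 144))) = 1/(-36600 + (1/6594)*(7717 - 181440)/(-138)) = 1/(-36600 + (1/6594)*(-1/138)*(-173723)) = 1/(-36600 + 173723/909972) = 1/(-33304801477/909972) = -909972/33304801477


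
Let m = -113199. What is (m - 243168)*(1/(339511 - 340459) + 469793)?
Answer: -52904316043007/316 ≈ -1.6742e+11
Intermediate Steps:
(m - 243168)*(1/(339511 - 340459) + 469793) = (-113199 - 243168)*(1/(339511 - 340459) + 469793) = -356367*(1/(-948) + 469793) = -356367*(-1/948 + 469793) = -356367*445363763/948 = -52904316043007/316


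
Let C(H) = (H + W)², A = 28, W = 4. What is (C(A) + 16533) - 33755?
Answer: -16198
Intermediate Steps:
C(H) = (4 + H)² (C(H) = (H + 4)² = (4 + H)²)
(C(A) + 16533) - 33755 = ((4 + 28)² + 16533) - 33755 = (32² + 16533) - 33755 = (1024 + 16533) - 33755 = 17557 - 33755 = -16198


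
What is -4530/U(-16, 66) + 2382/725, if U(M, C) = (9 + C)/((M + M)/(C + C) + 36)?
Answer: -51593594/23925 ≈ -2156.5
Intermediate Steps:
U(M, C) = (9 + C)/(36 + M/C) (U(M, C) = (9 + C)/((2*M)/((2*C)) + 36) = (9 + C)/((2*M)*(1/(2*C)) + 36) = (9 + C)/(M/C + 36) = (9 + C)/(36 + M/C))
-4530/U(-16, 66) + 2382/725 = -4530*(-16 + 36*66)/(66*(9 + 66)) + 2382/725 = -4530/(66*75/(-16 + 2376)) + 2382*(1/725) = -4530/(66*75/2360) + 2382/725 = -4530/(66*(1/2360)*75) + 2382/725 = -4530/495/236 + 2382/725 = -4530*236/495 + 2382/725 = -71272/33 + 2382/725 = -51593594/23925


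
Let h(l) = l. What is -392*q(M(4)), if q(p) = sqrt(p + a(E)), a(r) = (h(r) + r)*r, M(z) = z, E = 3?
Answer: -392*sqrt(22) ≈ -1838.6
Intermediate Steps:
a(r) = 2*r**2 (a(r) = (r + r)*r = (2*r)*r = 2*r**2)
q(p) = sqrt(18 + p) (q(p) = sqrt(p + 2*3**2) = sqrt(p + 2*9) = sqrt(p + 18) = sqrt(18 + p))
-392*q(M(4)) = -392*sqrt(18 + 4) = -392*sqrt(22)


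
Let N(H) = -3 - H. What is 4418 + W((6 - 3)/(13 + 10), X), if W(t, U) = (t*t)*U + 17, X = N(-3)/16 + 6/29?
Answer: 68037389/15341 ≈ 4435.0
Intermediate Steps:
X = 6/29 (X = (-3 - 1*(-3))/16 + 6/29 = (-3 + 3)*(1/16) + 6*(1/29) = 0*(1/16) + 6/29 = 0 + 6/29 = 6/29 ≈ 0.20690)
W(t, U) = 17 + U*t² (W(t, U) = t²*U + 17 = U*t² + 17 = 17 + U*t²)
4418 + W((6 - 3)/(13 + 10), X) = 4418 + (17 + 6*((6 - 3)/(13 + 10))²/29) = 4418 + (17 + 6*(3/23)²/29) = 4418 + (17 + (6/29)*(9/529)) = 4418 + (17 + 54/15341) = 4418 + 260851/15341 = 68037389/15341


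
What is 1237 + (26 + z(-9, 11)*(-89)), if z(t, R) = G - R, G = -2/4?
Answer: 4573/2 ≈ 2286.5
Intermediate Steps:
G = -½ (G = -2*¼ = -½ ≈ -0.50000)
z(t, R) = -½ - R
1237 + (26 + z(-9, 11)*(-89)) = 1237 + (26 + (-½ - 1*11)*(-89)) = 1237 + (26 + (-½ - 11)*(-89)) = 1237 + (26 - 23/2*(-89)) = 1237 + (26 + 2047/2) = 1237 + 2099/2 = 4573/2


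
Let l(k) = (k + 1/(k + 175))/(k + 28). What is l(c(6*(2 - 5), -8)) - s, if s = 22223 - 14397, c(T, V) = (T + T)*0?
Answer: -38347399/4900 ≈ -7826.0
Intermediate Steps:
c(T, V) = 0 (c(T, V) = (2*T)*0 = 0)
s = 7826
l(k) = (k + 1/(175 + k))/(28 + k)
l(c(6*(2 - 5), -8)) - s = (1 + 0² + 175*0)/(4900 + 0² + 203*0) - 1*7826 = (1 + 0 + 0)/(4900 + 0 + 0) - 7826 = 1/4900 - 7826 = -38347399/4900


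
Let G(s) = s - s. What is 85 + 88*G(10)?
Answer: 85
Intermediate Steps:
G(s) = 0
85 + 88*G(10) = 85 + 88*0 = 85 + 0 = 85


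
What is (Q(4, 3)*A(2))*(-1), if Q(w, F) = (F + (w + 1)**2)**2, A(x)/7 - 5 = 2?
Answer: -38416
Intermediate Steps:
A(x) = 49 (A(x) = 35 + 7*2 = 35 + 14 = 49)
Q(w, F) = (F + (1 + w)**2)**2
(Q(4, 3)*A(2))*(-1) = ((3 + (1 + 4)**2)**2*49)*(-1) = ((3 + 5**2)**2*49)*(-1) = ((3 + 25)**2*49)*(-1) = (28**2*49)*(-1) = (784*49)*(-1) = 38416*(-1) = -38416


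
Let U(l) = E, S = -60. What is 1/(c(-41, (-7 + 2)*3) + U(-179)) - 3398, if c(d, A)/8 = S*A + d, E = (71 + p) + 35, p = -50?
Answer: -23541343/6928 ≈ -3398.0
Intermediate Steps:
E = 56 (E = (71 - 50) + 35 = 21 + 35 = 56)
U(l) = 56
c(d, A) = -480*A + 8*d (c(d, A) = 8*(-60*A + d) = 8*(d - 60*A) = -480*A + 8*d)
1/(c(-41, (-7 + 2)*3) + U(-179)) - 3398 = 1/((-480*(-7 + 2)*3 + 8*(-41)) + 56) - 3398 = 1/((-(-2400)*3 - 328) + 56) - 3398 = 1/((-480*(-15) - 328) + 56) - 3398 = 1/((7200 - 328) + 56) - 3398 = 1/(6872 + 56) - 3398 = 1/6928 - 3398 = -23541343/6928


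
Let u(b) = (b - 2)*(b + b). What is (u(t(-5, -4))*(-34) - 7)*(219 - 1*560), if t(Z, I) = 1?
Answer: -20801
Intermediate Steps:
u(b) = 2*b*(-2 + b) (u(b) = (-2 + b)*(2*b) = 2*b*(-2 + b))
(u(t(-5, -4))*(-34) - 7)*(219 - 1*560) = ((2*1*(-2 + 1))*(-34) - 7)*(219 - 1*560) = ((2*1*(-1))*(-34) - 7)*(219 - 560) = (-2*(-34) - 7)*(-341) = (68 - 7)*(-341) = 61*(-341) = -20801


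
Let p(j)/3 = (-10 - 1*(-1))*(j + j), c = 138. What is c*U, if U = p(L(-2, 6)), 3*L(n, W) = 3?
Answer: -7452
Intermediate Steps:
L(n, W) = 1 (L(n, W) = (⅓)*3 = 1)
p(j) = -54*j (p(j) = 3*((-10 - 1*(-1))*(j + j)) = 3*((-10 + 1)*(2*j)) = 3*(-18*j) = -54*j)
U = -54 (U = -54*1 = -54)
c*U = 138*(-54) = -7452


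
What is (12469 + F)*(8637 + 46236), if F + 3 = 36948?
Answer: 2711494422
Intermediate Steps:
F = 36945 (F = -3 + 36948 = 36945)
(12469 + F)*(8637 + 46236) = (12469 + 36945)*(8637 + 46236) = 49414*54873 = 2711494422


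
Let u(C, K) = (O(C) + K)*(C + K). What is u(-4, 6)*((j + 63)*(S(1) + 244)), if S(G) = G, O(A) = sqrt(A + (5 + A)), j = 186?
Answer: 732060 + 122010*I*sqrt(3) ≈ 7.3206e+5 + 2.1133e+5*I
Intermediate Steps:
O(A) = sqrt(5 + 2*A)
u(C, K) = (C + K)*(K + sqrt(5 + 2*C)) (u(C, K) = (sqrt(5 + 2*C) + K)*(C + K) = (K + sqrt(5 + 2*C))*(C + K) = (C + K)*(K + sqrt(5 + 2*C)))
u(-4, 6)*((j + 63)*(S(1) + 244)) = (6**2 - 4*6 - 4*sqrt(5 + 2*(-4)) + 6*sqrt(5 + 2*(-4)))*((186 + 63)*(1 + 244)) = (36 - 24 - 4*sqrt(5 - 8) + 6*sqrt(5 - 8))*(249*245) = (36 - 24 - 4*I*sqrt(3) + 6*sqrt(-3))*61005 = (36 - 24 - 4*I*sqrt(3) + 6*(I*sqrt(3)))*61005 = (36 - 24 - 4*I*sqrt(3) + 6*I*sqrt(3))*61005 = (12 + 2*I*sqrt(3))*61005 = 732060 + 122010*I*sqrt(3)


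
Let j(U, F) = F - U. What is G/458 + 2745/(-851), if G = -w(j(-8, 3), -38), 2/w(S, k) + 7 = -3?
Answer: -6285199/1948790 ≈ -3.2252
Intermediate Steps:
w(S, k) = -⅕ (w(S, k) = 2/(-7 - 3) = 2/(-10) = 2*(-⅒) = -⅕)
G = ⅕ (G = -1*(-⅕) = ⅕ ≈ 0.20000)
G/458 + 2745/(-851) = (⅕)/458 + 2745/(-851) = (⅕)*(1/458) + 2745*(-1/851) = 1/2290 - 2745/851 = -6285199/1948790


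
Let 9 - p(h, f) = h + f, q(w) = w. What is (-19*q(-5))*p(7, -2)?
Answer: 380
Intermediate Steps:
p(h, f) = 9 - f - h (p(h, f) = 9 - (h + f) = 9 - (f + h) = 9 + (-f - h) = 9 - f - h)
(-19*q(-5))*p(7, -2) = (-19*(-5))*(9 - 1*(-2) - 1*7) = 95*(9 + 2 - 7) = 95*4 = 380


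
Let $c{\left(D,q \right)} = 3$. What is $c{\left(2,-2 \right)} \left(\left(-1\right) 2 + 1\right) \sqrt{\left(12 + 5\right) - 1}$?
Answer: $-12$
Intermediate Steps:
$c{\left(2,-2 \right)} \left(\left(-1\right) 2 + 1\right) \sqrt{\left(12 + 5\right) - 1} = 3 \left(\left(-1\right) 2 + 1\right) \sqrt{\left(12 + 5\right) - 1} = 3 \left(-2 + 1\right) \sqrt{17 - 1} = 3 \left(-1\right) \sqrt{16} = \left(-3\right) 4 = -12$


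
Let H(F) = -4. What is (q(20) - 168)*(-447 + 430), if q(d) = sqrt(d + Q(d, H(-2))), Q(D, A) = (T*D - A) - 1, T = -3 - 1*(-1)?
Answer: 2856 - 17*I*sqrt(17) ≈ 2856.0 - 70.093*I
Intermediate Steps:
T = -2 (T = -3 + 1 = -2)
Q(D, A) = -1 - A - 2*D (Q(D, A) = (-2*D - A) - 1 = (-A - 2*D) - 1 = -1 - A - 2*D)
q(d) = sqrt(3 - d) (q(d) = sqrt(d + (-1 - 1*(-4) - 2*d)) = sqrt(d + (-1 + 4 - 2*d)) = sqrt(d + (3 - 2*d)) = sqrt(3 - d))
(q(20) - 168)*(-447 + 430) = (sqrt(3 - 1*20) - 168)*(-447 + 430) = (sqrt(3 - 20) - 168)*(-17) = (sqrt(-17) - 168)*(-17) = (I*sqrt(17) - 168)*(-17) = (-168 + I*sqrt(17))*(-17) = 2856 - 17*I*sqrt(17)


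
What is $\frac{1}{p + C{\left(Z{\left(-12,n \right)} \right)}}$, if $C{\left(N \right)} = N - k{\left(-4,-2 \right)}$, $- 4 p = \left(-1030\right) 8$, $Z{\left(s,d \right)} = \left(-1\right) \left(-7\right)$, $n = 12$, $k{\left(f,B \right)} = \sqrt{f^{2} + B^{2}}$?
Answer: $\frac{2067}{4272469} + \frac{2 \sqrt{5}}{4272469} \approx 0.00048484$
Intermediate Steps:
$k{\left(f,B \right)} = \sqrt{B^{2} + f^{2}}$
$Z{\left(s,d \right)} = 7$
$p = 2060$ ($p = - \frac{\left(-1030\right) 8}{4} = \left(- \frac{1}{4}\right) \left(-8240\right) = 2060$)
$C{\left(N \right)} = N - 2 \sqrt{5}$ ($C{\left(N \right)} = N - \sqrt{\left(-2\right)^{2} + \left(-4\right)^{2}} = N - \sqrt{4 + 16} = N - \sqrt{20} = N - 2 \sqrt{5}$)
$\frac{1}{p + C{\left(Z{\left(-12,n \right)} \right)}} = \frac{1}{2060 + \left(7 - 2 \sqrt{5}\right)} = \frac{1}{2067 - 2 \sqrt{5}}$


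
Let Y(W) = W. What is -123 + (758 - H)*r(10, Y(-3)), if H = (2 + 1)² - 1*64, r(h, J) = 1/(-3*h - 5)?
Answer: -5118/35 ≈ -146.23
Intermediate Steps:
r(h, J) = 1/(-5 - 3*h)
H = -55 (H = 3² - 64 = 9 - 64 = -55)
-123 + (758 - H)*r(10, Y(-3)) = -123 + (758 - 1*(-55))*(-1/(5 + 3*10)) = -123 + (758 + 55)*(-1/(5 + 30)) = -123 + 813*(-1/35) = -123 - 813/35 = -5118/35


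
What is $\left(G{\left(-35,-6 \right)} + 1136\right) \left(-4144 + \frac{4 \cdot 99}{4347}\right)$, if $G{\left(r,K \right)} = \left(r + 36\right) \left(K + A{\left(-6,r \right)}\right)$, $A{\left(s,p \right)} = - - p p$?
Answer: $- \frac{1571183780}{161} \approx -9.7589 \cdot 10^{6}$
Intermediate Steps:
$A{\left(s,p \right)} = p^{2}$ ($A{\left(s,p \right)} = - \left(-1\right) p^{2} = p^{2}$)
$G{\left(r,K \right)} = \left(36 + r\right) \left(K + r^{2}\right)$ ($G{\left(r,K \right)} = \left(r + 36\right) \left(K + r^{2}\right) = \left(36 + r\right) \left(K + r^{2}\right)$)
$\left(G{\left(-35,-6 \right)} + 1136\right) \left(-4144 + \frac{4 \cdot 99}{4347}\right) = \left(\left(\left(-35\right)^{3} + 36 \left(-6\right) + 36 \left(-35\right)^{2} - -210\right) + 1136\right) \left(-4144 + \frac{4 \cdot 99}{4347}\right) = \left(\left(-42875 - 216 + 36 \cdot 1225 + 210\right) + 1136\right) \left(-4144 + 396 \cdot \frac{1}{4347}\right) = \left(\left(-42875 - 216 + 44100 + 210\right) + 1136\right) \left(-4144 + \frac{44}{483}\right) = \left(1219 + 1136\right) \left(- \frac{2001508}{483}\right) = 2355 \left(- \frac{2001508}{483}\right) = - \frac{1571183780}{161}$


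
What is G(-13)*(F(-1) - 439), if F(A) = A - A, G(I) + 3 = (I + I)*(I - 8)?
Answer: -238377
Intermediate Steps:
G(I) = -3 + 2*I*(-8 + I) (G(I) = -3 + (I + I)*(I - 8) = -3 + (2*I)*(-8 + I) = -3 + 2*I*(-8 + I))
F(A) = 0
G(-13)*(F(-1) - 439) = (-3 - 16*(-13) + 2*(-13)**2)*(0 - 439) = (-3 + 208 + 2*169)*(-439) = (-3 + 208 + 338)*(-439) = 543*(-439) = -238377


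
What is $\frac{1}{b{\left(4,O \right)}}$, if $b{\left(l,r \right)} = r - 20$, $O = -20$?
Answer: $- \frac{1}{40} \approx -0.025$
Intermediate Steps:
$b{\left(l,r \right)} = -20 + r$
$\frac{1}{b{\left(4,O \right)}} = \frac{1}{-20 - 20} = \frac{1}{-40} = - \frac{1}{40}$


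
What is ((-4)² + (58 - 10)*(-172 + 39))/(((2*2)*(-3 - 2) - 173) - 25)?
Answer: 3184/109 ≈ 29.211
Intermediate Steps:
((-4)² + (58 - 10)*(-172 + 39))/(((2*2)*(-3 - 2) - 173) - 25) = (16 + 48*(-133))/((4*(-5) - 173) - 25) = (16 - 6384)/((-20 - 173) - 25) = -6368/(-193 - 25) = -6368/(-218) = -6368*(-1/218) = 3184/109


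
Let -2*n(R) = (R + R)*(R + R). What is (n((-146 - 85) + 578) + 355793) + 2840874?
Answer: 2955849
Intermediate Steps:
n(R) = -2*R² (n(R) = -(R + R)*(R + R)/2 = -2*R*2*R/2 = -2*R²)
(n((-146 - 85) + 578) + 355793) + 2840874 = (-2*((-146 - 85) + 578)² + 355793) + 2840874 = (-2*(-231 + 578)² + 355793) + 2840874 = (-2*347² + 355793) + 2840874 = (-2*120409 + 355793) + 2840874 = (-240818 + 355793) + 2840874 = 114975 + 2840874 = 2955849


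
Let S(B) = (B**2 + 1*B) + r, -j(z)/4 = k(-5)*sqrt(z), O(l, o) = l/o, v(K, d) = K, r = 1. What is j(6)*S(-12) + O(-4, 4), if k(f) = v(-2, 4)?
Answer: -1 + 1064*sqrt(6) ≈ 2605.3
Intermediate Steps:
k(f) = -2
j(z) = 8*sqrt(z) (j(z) = -(-8)*sqrt(z) = 8*sqrt(z))
S(B) = 1 + B + B**2 (S(B) = (B**2 + 1*B) + 1 = (B**2 + B) + 1 = (B + B**2) + 1 = 1 + B + B**2)
j(6)*S(-12) + O(-4, 4) = (8*sqrt(6))*(1 - 12 + (-12)**2) - 4/4 = (8*sqrt(6))*(1 - 12 + 144) - 4*1/4 = (8*sqrt(6))*133 - 1 = 1064*sqrt(6) - 1 = -1 + 1064*sqrt(6)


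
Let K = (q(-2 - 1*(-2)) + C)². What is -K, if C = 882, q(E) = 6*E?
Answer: -777924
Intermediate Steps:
K = 777924 (K = (6*(-2 - 1*(-2)) + 882)² = (6*(-2 + 2) + 882)² = (6*0 + 882)² = (0 + 882)² = 882² = 777924)
-K = -1*777924 = -777924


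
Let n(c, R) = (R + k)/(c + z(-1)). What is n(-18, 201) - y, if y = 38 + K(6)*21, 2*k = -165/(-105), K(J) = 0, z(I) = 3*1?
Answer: -2161/42 ≈ -51.452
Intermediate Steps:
z(I) = 3
k = 11/14 (k = (-165/(-105))/2 = (-165*(-1/105))/2 = (½)*(11/7) = 11/14 ≈ 0.78571)
n(c, R) = (11/14 + R)/(3 + c) (n(c, R) = (R + 11/14)/(c + 3) = (11/14 + R)/(3 + c))
y = 38 (y = 38 + 0*21 = 38 + 0 = 38)
n(-18, 201) - y = (11/14 + 201)/(3 - 18) - 1*38 = (2825/14)/(-15) - 38 = -1/15*2825/14 - 38 = -565/42 - 38 = -2161/42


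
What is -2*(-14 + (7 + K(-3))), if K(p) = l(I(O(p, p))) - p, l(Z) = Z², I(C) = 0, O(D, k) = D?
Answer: 8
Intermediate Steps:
K(p) = -p (K(p) = 0² - p = 0 - p = -p)
-2*(-14 + (7 + K(-3))) = -2*(-14 + (7 - 1*(-3))) = -2*(-14 + (7 + 3)) = -2*(-14 + 10) = -2*(-4) = 8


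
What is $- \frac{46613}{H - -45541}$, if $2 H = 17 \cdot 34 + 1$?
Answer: $- \frac{93226}{91661} \approx -1.0171$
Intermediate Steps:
$H = \frac{579}{2}$ ($H = \frac{17 \cdot 34 + 1}{2} = \frac{578 + 1}{2} = \frac{1}{2} \cdot 579 = \frac{579}{2} \approx 289.5$)
$- \frac{46613}{H - -45541} = - \frac{46613}{\frac{579}{2} - -45541} = - \frac{46613}{\frac{579}{2} + 45541} = - \frac{46613}{\frac{91661}{2}} = \left(-46613\right) \frac{2}{91661} = - \frac{93226}{91661}$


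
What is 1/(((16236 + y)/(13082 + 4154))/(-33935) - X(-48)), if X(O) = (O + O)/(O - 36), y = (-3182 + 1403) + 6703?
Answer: -204716281/233968870 ≈ -0.87497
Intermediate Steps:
y = 4924 (y = -1779 + 6703 = 4924)
X(O) = 2*O/(-36 + O) (X(O) = (2*O)/(-36 + O) = 2*O/(-36 + O))
1/(((16236 + y)/(13082 + 4154))/(-33935) - X(-48)) = 1/(((16236 + 4924)/(13082 + 4154))/(-33935) - 2*(-48)/(-36 - 48)) = 1/((21160/17236)*(-1/33935) - 2*(-48)/(-84)) = 1/((21160*(1/17236))*(-1/33935) - 2*(-48)*(-1)/84) = 1/((5290/4309)*(-1/33935) - 1*8/7) = 1/(-1058/29245183 - 8/7) = 1/(-233968870/204716281) = -204716281/233968870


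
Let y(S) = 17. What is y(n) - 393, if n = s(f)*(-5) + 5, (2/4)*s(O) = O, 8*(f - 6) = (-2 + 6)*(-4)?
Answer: -376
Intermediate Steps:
f = 4 (f = 6 + ((-2 + 6)*(-4))/8 = 6 + (4*(-4))/8 = 6 + (⅛)*(-16) = 6 - 2 = 4)
s(O) = 2*O
n = -35 (n = (2*4)*(-5) + 5 = 8*(-5) + 5 = -40 + 5 = -35)
y(n) - 393 = 17 - 393 = -376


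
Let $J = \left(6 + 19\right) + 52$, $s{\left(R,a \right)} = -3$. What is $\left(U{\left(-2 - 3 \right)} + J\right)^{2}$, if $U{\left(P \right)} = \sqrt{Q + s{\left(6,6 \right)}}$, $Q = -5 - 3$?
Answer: $\left(77 + i \sqrt{11}\right)^{2} \approx 5918.0 + 510.76 i$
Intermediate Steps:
$Q = -8$ ($Q = -5 - 3 = -8$)
$U{\left(P \right)} = i \sqrt{11}$ ($U{\left(P \right)} = \sqrt{-8 - 3} = \sqrt{-11} = i \sqrt{11}$)
$J = 77$ ($J = 25 + 52 = 77$)
$\left(U{\left(-2 - 3 \right)} + J\right)^{2} = \left(i \sqrt{11} + 77\right)^{2} = \left(77 + i \sqrt{11}\right)^{2}$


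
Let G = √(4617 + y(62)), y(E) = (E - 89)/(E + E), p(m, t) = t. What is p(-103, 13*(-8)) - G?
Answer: -104 - 3*√1971879/62 ≈ -171.95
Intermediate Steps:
y(E) = (-89 + E)/(2*E) (y(E) = (-89 + E)/((2*E)) = (-89 + E)*(1/(2*E)) = (-89 + E)/(2*E))
G = 3*√1971879/62 (G = √(4617 + (½)*(-89 + 62)/62) = √(4617 + (½)*(1/62)*(-27)) = √(4617 - 27/124) = √(572481/124) = 3*√1971879/62 ≈ 67.947)
p(-103, 13*(-8)) - G = 13*(-8) - 3*√1971879/62 = -104 - 3*√1971879/62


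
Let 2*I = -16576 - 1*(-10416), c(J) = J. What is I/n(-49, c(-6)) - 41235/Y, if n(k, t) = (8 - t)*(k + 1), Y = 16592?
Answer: 104435/49776 ≈ 2.0981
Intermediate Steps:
n(k, t) = (1 + k)*(8 - t) (n(k, t) = (8 - t)*(1 + k) = (1 + k)*(8 - t))
I = -3080 (I = (-16576 - 1*(-10416))/2 = (-16576 + 10416)/2 = (1/2)*(-6160) = -3080)
I/n(-49, c(-6)) - 41235/Y = -3080/(8 - 1*(-6) + 8*(-49) - 1*(-49)*(-6)) - 41235/16592 = -3080/(8 + 6 - 392 - 294) - 41235*1/16592 = -3080/(-672) - 41235/16592 = -3080*(-1/672) - 41235/16592 = 55/12 - 41235/16592 = 104435/49776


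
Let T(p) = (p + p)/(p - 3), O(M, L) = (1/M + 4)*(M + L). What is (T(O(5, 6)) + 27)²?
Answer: 1100401/1296 ≈ 849.08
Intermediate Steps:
O(M, L) = (4 + 1/M)*(L + M)
T(p) = 2*p/(-3 + p) (T(p) = (2*p)/(-3 + p) = 2*p/(-3 + p))
(T(O(5, 6)) + 27)² = (2*(1 + 4*6 + 4*5 + 6/5)/(-3 + (1 + 4*6 + 4*5 + 6/5)) + 27)² = (2*(1 + 24 + 20 + 6*(⅕))/(-3 + (1 + 24 + 20 + 6*(⅕))) + 27)² = (2*(1 + 24 + 20 + 6/5)/(-3 + (1 + 24 + 20 + 6/5)) + 27)² = (2*(231/5)/(-3 + 231/5) + 27)² = (2*(231/5)/(216/5) + 27)² = (2*(231/5)*(5/216) + 27)² = (77/36 + 27)² = (1049/36)² = 1100401/1296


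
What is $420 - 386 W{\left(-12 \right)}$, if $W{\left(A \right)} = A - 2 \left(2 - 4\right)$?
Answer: $3508$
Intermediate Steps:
$W{\left(A \right)} = 4 + A$ ($W{\left(A \right)} = A - 2 \left(2 - 4\right) = A - -4 = A + 4 = 4 + A$)
$420 - 386 W{\left(-12 \right)} = 420 - 386 \left(4 - 12\right) = 420 - -3088 = 420 + 3088 = 3508$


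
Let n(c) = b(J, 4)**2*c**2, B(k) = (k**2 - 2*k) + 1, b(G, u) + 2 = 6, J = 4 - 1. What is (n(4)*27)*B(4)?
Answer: 62208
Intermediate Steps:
J = 3
b(G, u) = 4 (b(G, u) = -2 + 6 = 4)
B(k) = 1 + k**2 - 2*k
n(c) = 16*c**2 (n(c) = 4**2*c**2 = 16*c**2)
(n(4)*27)*B(4) = ((16*4**2)*27)*(1 + 4**2 - 2*4) = ((16*16)*27)*(1 + 16 - 8) = (256*27)*9 = 6912*9 = 62208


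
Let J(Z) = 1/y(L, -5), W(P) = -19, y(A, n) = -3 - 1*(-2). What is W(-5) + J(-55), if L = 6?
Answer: -20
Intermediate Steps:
y(A, n) = -1 (y(A, n) = -3 + 2 = -1)
J(Z) = -1 (J(Z) = 1/(-1) = -1)
W(-5) + J(-55) = -19 - 1 = -20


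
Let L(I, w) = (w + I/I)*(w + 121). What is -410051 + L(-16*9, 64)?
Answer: -398026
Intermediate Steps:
L(I, w) = (1 + w)*(121 + w) (L(I, w) = (w + 1)*(121 + w) = (1 + w)*(121 + w))
-410051 + L(-16*9, 64) = -410051 + (121 + 64**2 + 122*64) = -410051 + (121 + 4096 + 7808) = -410051 + 12025 = -398026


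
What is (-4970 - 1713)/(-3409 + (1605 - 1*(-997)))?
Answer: 6683/807 ≈ 8.2813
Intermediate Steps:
(-4970 - 1713)/(-3409 + (1605 - 1*(-997))) = -6683/(-3409 + (1605 + 997)) = -6683/(-3409 + 2602) = -6683/(-807) = -6683*(-1/807) = 6683/807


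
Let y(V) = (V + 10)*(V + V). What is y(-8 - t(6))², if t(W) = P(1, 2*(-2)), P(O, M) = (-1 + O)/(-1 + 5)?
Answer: 1024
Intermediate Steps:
P(O, M) = -¼ + O/4 (P(O, M) = (-1 + O)/4 = (-1 + O)*(¼) = -¼ + O/4)
t(W) = 0 (t(W) = -¼ + (¼)*1 = -¼ + ¼ = 0)
y(V) = 2*V*(10 + V) (y(V) = (10 + V)*(2*V) = 2*V*(10 + V))
y(-8 - t(6))² = (2*(-8 - 1*0)*(10 + (-8 - 1*0)))² = (2*(-8 + 0)*(10 + (-8 + 0)))² = (2*(-8)*(10 - 8))² = (2*(-8)*2)² = (-32)² = 1024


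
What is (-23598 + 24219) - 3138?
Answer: -2517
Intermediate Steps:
(-23598 + 24219) - 3138 = 621 - 3138 = -2517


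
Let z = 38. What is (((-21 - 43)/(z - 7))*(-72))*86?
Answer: 396288/31 ≈ 12783.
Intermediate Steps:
(((-21 - 43)/(z - 7))*(-72))*86 = (((-21 - 43)/(38 - 7))*(-72))*86 = (-64/31*(-72))*86 = (-64*1/31*(-72))*86 = -64/31*(-72)*86 = (4608/31)*86 = 396288/31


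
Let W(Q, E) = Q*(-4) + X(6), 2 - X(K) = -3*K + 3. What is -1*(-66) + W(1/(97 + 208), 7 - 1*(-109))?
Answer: 25311/305 ≈ 82.987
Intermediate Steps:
X(K) = -1 + 3*K (X(K) = 2 - (-3*K + 3) = 2 - (3 - 3*K) = 2 + (-3 + 3*K) = -1 + 3*K)
W(Q, E) = 17 - 4*Q (W(Q, E) = Q*(-4) + (-1 + 3*6) = -4*Q + (-1 + 18) = -4*Q + 17 = 17 - 4*Q)
-1*(-66) + W(1/(97 + 208), 7 - 1*(-109)) = -1*(-66) + (17 - 4/(97 + 208)) = 66 + (17 - 4/305) = 66 + 5181/305 = 25311/305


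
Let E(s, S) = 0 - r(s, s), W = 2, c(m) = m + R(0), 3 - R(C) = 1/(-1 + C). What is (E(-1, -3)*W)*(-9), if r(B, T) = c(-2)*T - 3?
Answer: -90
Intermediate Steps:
R(C) = 3 - 1/(-1 + C)
c(m) = 4 + m (c(m) = m + (-4 + 3*0)/(-1 + 0) = m + (-4 + 0)/(-1) = m - 1*(-4) = m + 4 = 4 + m)
r(B, T) = -3 + 2*T (r(B, T) = (4 - 2)*T - 3 = 2*T - 3 = -3 + 2*T)
E(s, S) = 3 - 2*s (E(s, S) = 0 - (-3 + 2*s) = 0 + (3 - 2*s) = 3 - 2*s)
(E(-1, -3)*W)*(-9) = ((3 - 2*(-1))*2)*(-9) = ((3 + 2)*2)*(-9) = (5*2)*(-9) = 10*(-9) = -90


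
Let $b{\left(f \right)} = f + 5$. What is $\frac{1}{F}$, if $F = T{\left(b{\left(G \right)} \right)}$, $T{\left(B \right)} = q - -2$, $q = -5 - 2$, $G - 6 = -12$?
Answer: $- \frac{1}{5} \approx -0.2$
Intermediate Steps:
$G = -6$ ($G = 6 - 12 = -6$)
$q = -7$
$b{\left(f \right)} = 5 + f$
$T{\left(B \right)} = -5$ ($T{\left(B \right)} = -7 - -2 = -7 + 2 = -5$)
$F = -5$
$\frac{1}{F} = \frac{1}{-5} = - \frac{1}{5}$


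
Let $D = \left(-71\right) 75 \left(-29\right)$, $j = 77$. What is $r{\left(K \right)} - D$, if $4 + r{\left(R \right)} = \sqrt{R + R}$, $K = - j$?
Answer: $-154429 + i \sqrt{154} \approx -1.5443 \cdot 10^{5} + 12.41 i$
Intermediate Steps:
$D = 154425$ ($D = \left(-5325\right) \left(-29\right) = 154425$)
$K = -77$ ($K = \left(-1\right) 77 = -77$)
$r{\left(R \right)} = -4 + \sqrt{2} \sqrt{R}$ ($r{\left(R \right)} = -4 + \sqrt{R + R} = -4 + \sqrt{2 R} = -4 + \sqrt{2} \sqrt{R}$)
$r{\left(K \right)} - D = \left(-4 + \sqrt{2} \sqrt{-77}\right) - 154425 = \left(-4 + \sqrt{2} i \sqrt{77}\right) - 154425 = \left(-4 + i \sqrt{154}\right) - 154425 = -154429 + i \sqrt{154}$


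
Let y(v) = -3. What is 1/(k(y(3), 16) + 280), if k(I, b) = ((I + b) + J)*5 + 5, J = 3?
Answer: 1/365 ≈ 0.0027397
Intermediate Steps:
k(I, b) = 20 + 5*I + 5*b (k(I, b) = ((I + b) + 3)*5 + 5 = (3 + I + b)*5 + 5 = (15 + 5*I + 5*b) + 5 = 20 + 5*I + 5*b)
1/(k(y(3), 16) + 280) = 1/((20 + 5*(-3) + 5*16) + 280) = 1/((20 - 15 + 80) + 280) = 1/(85 + 280) = 1/365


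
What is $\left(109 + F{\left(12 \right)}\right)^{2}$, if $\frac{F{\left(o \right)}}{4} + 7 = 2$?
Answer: $7921$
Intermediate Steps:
$F{\left(o \right)} = -20$ ($F{\left(o \right)} = -28 + 4 \cdot 2 = -28 + 8 = -20$)
$\left(109 + F{\left(12 \right)}\right)^{2} = \left(109 - 20\right)^{2} = 89^{2} = 7921$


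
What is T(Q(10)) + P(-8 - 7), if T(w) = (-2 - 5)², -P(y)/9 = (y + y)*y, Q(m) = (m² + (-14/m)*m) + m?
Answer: -4001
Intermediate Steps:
Q(m) = -14 + m + m² (Q(m) = (m² - 14) + m = (-14 + m²) + m = -14 + m + m²)
P(y) = -18*y² (P(y) = -9*(y + y)*y = -9*2*y*y = -18*y²)
T(w) = 49 (T(w) = (-7)² = 49)
T(Q(10)) + P(-8 - 7) = 49 - 18*(-8 - 7)² = 49 - 18*(-15)² = 49 - 18*225 = 49 - 4050 = -4001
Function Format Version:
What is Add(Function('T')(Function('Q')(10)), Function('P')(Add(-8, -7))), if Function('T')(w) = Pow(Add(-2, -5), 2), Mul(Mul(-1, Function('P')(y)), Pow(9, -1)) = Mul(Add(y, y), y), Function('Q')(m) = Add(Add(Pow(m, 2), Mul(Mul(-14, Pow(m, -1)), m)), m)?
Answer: -4001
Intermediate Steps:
Function('Q')(m) = Add(-14, m, Pow(m, 2)) (Function('Q')(m) = Add(Add(Pow(m, 2), -14), m) = Add(Add(-14, Pow(m, 2)), m) = Add(-14, m, Pow(m, 2)))
Function('P')(y) = Mul(-18, Pow(y, 2)) (Function('P')(y) = Mul(-9, Mul(Add(y, y), y)) = Mul(-9, Mul(Mul(2, y), y)) = Mul(-9, Mul(2, Pow(y, 2))) = Mul(-18, Pow(y, 2)))
Function('T')(w) = 49 (Function('T')(w) = Pow(-7, 2) = 49)
Add(Function('T')(Function('Q')(10)), Function('P')(Add(-8, -7))) = Add(49, Mul(-18, Pow(Add(-8, -7), 2))) = Add(49, Mul(-18, Pow(-15, 2))) = Add(49, Mul(-18, 225)) = Add(49, -4050) = -4001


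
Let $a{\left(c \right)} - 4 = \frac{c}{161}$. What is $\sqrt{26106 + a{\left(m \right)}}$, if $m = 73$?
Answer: $\frac{3 \sqrt{75201007}}{161} \approx 161.59$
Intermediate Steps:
$a{\left(c \right)} = 4 + \frac{c}{161}$
$\sqrt{26106 + a{\left(m \right)}} = \sqrt{26106 + \left(4 + \frac{1}{161} \cdot 73\right)} = \sqrt{26106 + \left(4 + \frac{73}{161}\right)} = \sqrt{26106 + \frac{717}{161}} = \sqrt{\frac{4203783}{161}} = \frac{3 \sqrt{75201007}}{161}$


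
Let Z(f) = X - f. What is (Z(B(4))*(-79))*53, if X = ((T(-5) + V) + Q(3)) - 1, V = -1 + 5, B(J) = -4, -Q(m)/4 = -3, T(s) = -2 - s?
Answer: -92114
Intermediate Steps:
Q(m) = 12 (Q(m) = -4*(-3) = 12)
V = 4
X = 18 (X = (((-2 - 1*(-5)) + 4) + 12) - 1 = (((-2 + 5) + 4) + 12) - 1 = ((3 + 4) + 12) - 1 = (7 + 12) - 1 = 19 - 1 = 18)
Z(f) = 18 - f
(Z(B(4))*(-79))*53 = ((18 - 1*(-4))*(-79))*53 = ((18 + 4)*(-79))*53 = (22*(-79))*53 = -1738*53 = -92114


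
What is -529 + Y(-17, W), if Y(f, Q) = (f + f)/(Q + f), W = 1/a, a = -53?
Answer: -237678/451 ≈ -527.00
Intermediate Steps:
W = -1/53 (W = 1/(-53) = -1/53 ≈ -0.018868)
Y(f, Q) = 2*f/(Q + f) (Y(f, Q) = (2*f)/(Q + f) = 2*f/(Q + f))
-529 + Y(-17, W) = -529 + 2*(-17)/(-1/53 - 17) = -529 + 2*(-17)/(-902/53) = -529 + 2*(-17)*(-53/902) = -529 + 901/451 = -237678/451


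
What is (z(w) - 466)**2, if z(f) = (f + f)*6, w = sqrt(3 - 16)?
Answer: 215284 - 11184*I*sqrt(13) ≈ 2.1528e+5 - 40325.0*I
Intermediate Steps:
w = I*sqrt(13) (w = sqrt(-13) = I*sqrt(13) ≈ 3.6056*I)
z(f) = 12*f (z(f) = (2*f)*6 = 12*f)
(z(w) - 466)**2 = (12*(I*sqrt(13)) - 466)**2 = (12*I*sqrt(13) - 466)**2 = (-466 + 12*I*sqrt(13))**2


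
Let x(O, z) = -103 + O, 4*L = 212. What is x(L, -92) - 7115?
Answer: -7165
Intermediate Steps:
L = 53 (L = (1/4)*212 = 53)
x(L, -92) - 7115 = (-103 + 53) - 7115 = -50 - 7115 = -7165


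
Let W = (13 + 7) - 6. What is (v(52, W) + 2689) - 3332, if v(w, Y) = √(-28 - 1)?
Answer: -643 + I*√29 ≈ -643.0 + 5.3852*I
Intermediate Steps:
W = 14 (W = 20 - 6 = 14)
v(w, Y) = I*√29 (v(w, Y) = √(-29) = I*√29)
(v(52, W) + 2689) - 3332 = (I*√29 + 2689) - 3332 = (2689 + I*√29) - 3332 = -643 + I*√29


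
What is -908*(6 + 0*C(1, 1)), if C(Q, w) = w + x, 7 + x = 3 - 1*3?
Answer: -5448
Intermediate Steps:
x = -7 (x = -7 + (3 - 1*3) = -7 + (3 - 3) = -7 + 0 = -7)
C(Q, w) = -7 + w (C(Q, w) = w - 7 = -7 + w)
-908*(6 + 0*C(1, 1)) = -908*(6 + 0*(-7 + 1)) = -908*(6 + 0*(-6)) = -908*(6 + 0) = -908*6 = -5448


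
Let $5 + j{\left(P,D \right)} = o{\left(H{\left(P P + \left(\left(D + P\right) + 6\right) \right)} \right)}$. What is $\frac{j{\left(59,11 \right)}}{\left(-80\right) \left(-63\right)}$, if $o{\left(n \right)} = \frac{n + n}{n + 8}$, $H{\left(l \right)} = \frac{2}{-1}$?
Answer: $- \frac{17}{15120} \approx -0.0011243$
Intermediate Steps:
$H{\left(l \right)} = -2$ ($H{\left(l \right)} = 2 \left(-1\right) = -2$)
$o{\left(n \right)} = \frac{2 n}{8 + n}$
$j{\left(P,D \right)} = - \frac{17}{3}$ ($j{\left(P,D \right)} = -5 + 2 \left(-2\right) \frac{1}{8 - 2} = -5 + 2 \left(-2\right) \frac{1}{6} = -5 - \frac{2}{3} = - \frac{17}{3}$)
$\frac{j{\left(59,11 \right)}}{\left(-80\right) \left(-63\right)} = - \frac{17}{3 \left(\left(-80\right) \left(-63\right)\right)} = - \frac{17}{3 \cdot 5040} = \left(- \frac{17}{3}\right) \frac{1}{5040} = - \frac{17}{15120}$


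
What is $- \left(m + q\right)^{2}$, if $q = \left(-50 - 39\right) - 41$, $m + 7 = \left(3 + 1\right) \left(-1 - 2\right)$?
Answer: $-22201$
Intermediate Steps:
$m = -19$ ($m = -7 + \left(3 + 1\right) \left(-1 - 2\right) = -7 + 4 \left(-3\right) = -7 - 12 = -19$)
$q = -130$ ($q = -89 - 41 = -130$)
$- \left(m + q\right)^{2} = - \left(-19 - 130\right)^{2} = - \left(-149\right)^{2} = \left(-1\right) 22201 = -22201$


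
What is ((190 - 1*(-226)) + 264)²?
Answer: 462400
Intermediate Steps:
((190 - 1*(-226)) + 264)² = ((190 + 226) + 264)² = (416 + 264)² = 680² = 462400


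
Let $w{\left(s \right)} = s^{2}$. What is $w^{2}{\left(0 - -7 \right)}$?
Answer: $2401$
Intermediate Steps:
$w^{2}{\left(0 - -7 \right)} = \left(\left(0 - -7\right)^{2}\right)^{2} = \left(\left(0 + 7\right)^{2}\right)^{2} = \left(7^{2}\right)^{2} = 49^{2} = 2401$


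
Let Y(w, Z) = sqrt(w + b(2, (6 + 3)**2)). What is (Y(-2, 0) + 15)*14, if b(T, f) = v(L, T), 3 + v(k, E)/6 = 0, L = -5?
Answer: 210 + 28*I*sqrt(5) ≈ 210.0 + 62.61*I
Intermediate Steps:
v(k, E) = -18 (v(k, E) = -18 + 6*0 = -18 + 0 = -18)
b(T, f) = -18
Y(w, Z) = sqrt(-18 + w) (Y(w, Z) = sqrt(w - 18) = sqrt(-18 + w))
(Y(-2, 0) + 15)*14 = (sqrt(-18 - 2) + 15)*14 = (sqrt(-20) + 15)*14 = (2*I*sqrt(5) + 15)*14 = (15 + 2*I*sqrt(5))*14 = 210 + 28*I*sqrt(5)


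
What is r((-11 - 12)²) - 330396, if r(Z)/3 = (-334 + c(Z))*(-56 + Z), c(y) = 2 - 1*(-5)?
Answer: -794409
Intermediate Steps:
c(y) = 7 (c(y) = 2 + 5 = 7)
r(Z) = 54936 - 981*Z (r(Z) = 3*((-334 + 7)*(-56 + Z)) = 3*(-327*(-56 + Z)) = 3*(18312 - 327*Z) = 54936 - 981*Z)
r((-11 - 12)²) - 330396 = (54936 - 981*(-11 - 12)²) - 330396 = (54936 - 981*(-23)²) - 330396 = (54936 - 981*529) - 330396 = (54936 - 518949) - 330396 = -464013 - 330396 = -794409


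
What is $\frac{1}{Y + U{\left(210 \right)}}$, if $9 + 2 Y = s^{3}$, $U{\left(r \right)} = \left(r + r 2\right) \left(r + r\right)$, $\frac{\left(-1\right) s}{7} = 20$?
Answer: $- \frac{2}{2214809} \approx -9.0301 \cdot 10^{-7}$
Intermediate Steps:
$s = -140$ ($s = \left(-7\right) 20 = -140$)
$U{\left(r \right)} = 6 r^{2}$ ($U{\left(r \right)} = \left(r + 2 r\right) 2 r = 3 r 2 r = 6 r^{2}$)
$Y = - \frac{2744009}{2}$ ($Y = - \frac{9}{2} + \frac{\left(-140\right)^{3}}{2} = - \frac{9}{2} + \frac{1}{2} \left(-2744000\right) = - \frac{9}{2} - 1372000 = - \frac{2744009}{2} \approx -1.372 \cdot 10^{6}$)
$\frac{1}{Y + U{\left(210 \right)}} = \frac{1}{- \frac{2744009}{2} + 6 \cdot 210^{2}} = \frac{1}{- \frac{2744009}{2} + 6 \cdot 44100} = \frac{1}{- \frac{2744009}{2} + 264600} = \frac{1}{- \frac{2214809}{2}} = - \frac{2}{2214809}$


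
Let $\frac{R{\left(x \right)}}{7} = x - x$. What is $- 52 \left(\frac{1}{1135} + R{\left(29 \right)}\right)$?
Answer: $- \frac{52}{1135} \approx -0.045815$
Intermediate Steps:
$R{\left(x \right)} = 0$ ($R{\left(x \right)} = 7 \left(x - x\right) = 7 \cdot 0 = 0$)
$- 52 \left(\frac{1}{1135} + R{\left(29 \right)}\right) = - 52 \left(\frac{1}{1135} + 0\right) = \left(-52\right) \frac{1}{1135} = - \frac{52}{1135}$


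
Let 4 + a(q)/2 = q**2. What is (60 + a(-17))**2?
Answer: 396900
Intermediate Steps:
a(q) = -8 + 2*q**2
(60 + a(-17))**2 = (60 + (-8 + 2*(-17)**2))**2 = (60 + (-8 + 2*289))**2 = (60 + (-8 + 578))**2 = (60 + 570)**2 = 630**2 = 396900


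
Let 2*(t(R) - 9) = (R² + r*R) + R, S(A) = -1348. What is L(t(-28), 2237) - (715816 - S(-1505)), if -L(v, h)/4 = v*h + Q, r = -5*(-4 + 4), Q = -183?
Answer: -4179308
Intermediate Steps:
r = 0 (r = -5*0 = 0)
t(R) = 9 + R/2 + R²/2 (t(R) = 9 + ((R² + 0*R) + R)/2 = 9 + ((R² + 0) + R)/2 = 9 + (R² + R)/2 = 9 + (R + R²)/2 = 9 + (R/2 + R²/2) = 9 + R/2 + R²/2)
L(v, h) = 732 - 4*h*v (L(v, h) = -4*(v*h - 183) = -4*(h*v - 183) = -4*(-183 + h*v) = 732 - 4*h*v)
L(t(-28), 2237) - (715816 - S(-1505)) = (732 - 4*2237*(9 + (½)*(-28) + (½)*(-28)²)) - (715816 - 1*(-1348)) = (732 - 4*2237*(9 - 14 + (½)*784)) - (715816 + 1348) = (732 - 4*2237*(9 - 14 + 392)) - 1*717164 = (732 - 4*2237*387) - 717164 = (732 - 3462876) - 717164 = -3462144 - 717164 = -4179308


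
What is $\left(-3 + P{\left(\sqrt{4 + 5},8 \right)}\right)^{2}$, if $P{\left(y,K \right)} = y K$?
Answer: $441$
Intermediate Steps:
$P{\left(y,K \right)} = K y$
$\left(-3 + P{\left(\sqrt{4 + 5},8 \right)}\right)^{2} = \left(-3 + 8 \sqrt{4 + 5}\right)^{2} = \left(-3 + 8 \sqrt{9}\right)^{2} = \left(-3 + 8 \cdot 3\right)^{2} = \left(-3 + 24\right)^{2} = 21^{2} = 441$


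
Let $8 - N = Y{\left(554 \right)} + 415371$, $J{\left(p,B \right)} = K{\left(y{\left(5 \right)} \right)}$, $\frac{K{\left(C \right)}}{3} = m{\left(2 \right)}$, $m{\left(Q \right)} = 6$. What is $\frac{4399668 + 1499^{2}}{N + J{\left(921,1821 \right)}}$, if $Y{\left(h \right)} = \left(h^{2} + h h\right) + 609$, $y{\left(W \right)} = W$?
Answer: $- \frac{6646669}{1029786} \approx -6.4544$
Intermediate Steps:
$Y{\left(h \right)} = 609 + 2 h^{2}$ ($Y{\left(h \right)} = \left(h^{2} + h^{2}\right) + 609 = 2 h^{2} + 609 = 609 + 2 h^{2}$)
$K{\left(C \right)} = 18$ ($K{\left(C \right)} = 3 \cdot 6 = 18$)
$J{\left(p,B \right)} = 18$
$N = -1029804$ ($N = 8 - \left(\left(609 + 2 \cdot 554^{2}\right) + 415371\right) = 8 - \left(\left(609 + 2 \cdot 306916\right) + 415371\right) = 8 - \left(\left(609 + 613832\right) + 415371\right) = 8 - \left(614441 + 415371\right) = 8 - 1029812 = -1029804$)
$\frac{4399668 + 1499^{2}}{N + J{\left(921,1821 \right)}} = \frac{4399668 + 1499^{2}}{-1029804 + 18} = \frac{4399668 + 2247001}{-1029786} = 6646669 \left(- \frac{1}{1029786}\right) = - \frac{6646669}{1029786}$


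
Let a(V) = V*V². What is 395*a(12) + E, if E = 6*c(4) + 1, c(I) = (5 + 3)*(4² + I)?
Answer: 683521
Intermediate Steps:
c(I) = 128 + 8*I (c(I) = 8*(16 + I) = 128 + 8*I)
E = 961 (E = 6*(128 + 8*4) + 1 = 6*(128 + 32) + 1 = 6*160 + 1 = 960 + 1 = 961)
a(V) = V³
395*a(12) + E = 395*12³ + 961 = 395*1728 + 961 = 682560 + 961 = 683521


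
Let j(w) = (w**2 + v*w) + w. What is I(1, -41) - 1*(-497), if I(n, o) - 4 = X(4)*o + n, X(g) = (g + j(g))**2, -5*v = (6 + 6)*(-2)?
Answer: -1900346/25 ≈ -76014.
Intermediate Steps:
v = 24/5 (v = -(6 + 6)*(-2)/5 = -12*(-2)/5 = -1/5*(-24) = 24/5 ≈ 4.8000)
j(w) = w**2 + 29*w/5 (j(w) = (w**2 + 24*w/5) + w = w**2 + 29*w/5)
X(g) = (g + g*(29 + 5*g)/5)**2
I(n, o) = 4 + n + 46656*o/25 (I(n, o) = 4 + (((1/25)*4**2*(34 + 5*4)**2)*o + n) = 4 + (((1/25)*16*(34 + 20)**2)*o + n) = 4 + (((1/25)*16*54**2)*o + n) = 4 + (((1/25)*16*2916)*o + n) = 4 + (46656*o/25 + n) = 4 + (n + 46656*o/25) = 4 + n + 46656*o/25)
I(1, -41) - 1*(-497) = (4 + 1 + (46656/25)*(-41)) - 1*(-497) = (4 + 1 - 1912896/25) + 497 = -1912771/25 + 497 = -1900346/25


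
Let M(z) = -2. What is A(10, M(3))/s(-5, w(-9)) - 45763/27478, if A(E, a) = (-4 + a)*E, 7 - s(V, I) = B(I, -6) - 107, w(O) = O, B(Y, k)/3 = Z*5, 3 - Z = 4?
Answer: -2517369/1181554 ≈ -2.1306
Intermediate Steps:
Z = -1 (Z = 3 - 1*4 = 3 - 4 = -1)
B(Y, k) = -15 (B(Y, k) = 3*(-1*5) = 3*(-5) = -15)
s(V, I) = 129 (s(V, I) = 7 - (-15 - 107) = 7 - 1*(-122) = 7 + 122 = 129)
A(E, a) = E*(-4 + a)
A(10, M(3))/s(-5, w(-9)) - 45763/27478 = (10*(-4 - 2))/129 - 45763/27478 = (10*(-6))*(1/129) - 45763*1/27478 = -60*1/129 - 45763/27478 = -20/43 - 45763/27478 = -2517369/1181554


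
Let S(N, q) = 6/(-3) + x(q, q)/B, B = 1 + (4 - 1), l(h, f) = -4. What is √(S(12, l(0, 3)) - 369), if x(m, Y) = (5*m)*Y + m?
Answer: 4*I*√22 ≈ 18.762*I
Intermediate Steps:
x(m, Y) = m + 5*Y*m (x(m, Y) = 5*Y*m + m = m + 5*Y*m)
B = 4 (B = 1 + 3 = 4)
S(N, q) = -2 + q*(1 + 5*q)/4 (S(N, q) = 6/(-3) + (q*(1 + 5*q))/4 = 6*(-⅓) + (q*(1 + 5*q))*(¼) = -2 + q*(1 + 5*q)/4)
√(S(12, l(0, 3)) - 369) = √((-2 + (¼)*(-4)*(1 + 5*(-4))) - 369) = √((-2 + (¼)*(-4)*(1 - 20)) - 369) = √((-2 + (¼)*(-4)*(-19)) - 369) = √((-2 + 19) - 369) = √(17 - 369) = √(-352) = 4*I*√22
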